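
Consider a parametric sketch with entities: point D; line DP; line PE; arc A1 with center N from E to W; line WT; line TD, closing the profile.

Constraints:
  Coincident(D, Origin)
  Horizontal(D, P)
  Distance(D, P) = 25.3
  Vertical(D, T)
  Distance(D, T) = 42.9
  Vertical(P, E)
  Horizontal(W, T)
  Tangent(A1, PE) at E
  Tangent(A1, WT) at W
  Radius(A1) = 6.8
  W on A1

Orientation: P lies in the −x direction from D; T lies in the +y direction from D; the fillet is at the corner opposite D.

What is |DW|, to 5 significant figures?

46.719

The virtual corner opposite D is at (-25.300, 42.900). The tangent condition forces NE to be normal to PE and A1 meets WT tangentially, so NW is at right angles to WT, with radius 6.8, so the center N sits 6.8 in from both sides at N = (-18.500, 36.100). That places the tangent points at E = (-25.300, 36.100) on PE and W = (-18.500, 42.900) on WT. Then |DW| = |W − D| = 46.719.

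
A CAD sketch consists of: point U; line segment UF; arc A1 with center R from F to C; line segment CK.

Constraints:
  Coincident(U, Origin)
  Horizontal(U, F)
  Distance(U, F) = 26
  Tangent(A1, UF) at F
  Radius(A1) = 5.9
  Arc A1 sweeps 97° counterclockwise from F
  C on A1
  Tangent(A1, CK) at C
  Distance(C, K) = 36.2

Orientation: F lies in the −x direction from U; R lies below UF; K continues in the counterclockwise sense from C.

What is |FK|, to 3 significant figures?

42.6

U is at the origin; UF is horizontal with |UF| = 26.0 and F on the −x side, so F = (-26.0, 0.00). Since A1 is tangent to UF there, RF ⟂ UF, so R = F + (0, -5.9) = (-26.0, -5.90). On A1, F sits at bearing 90° from R; a 97° counterclockwise sweep puts C at bearing 187°, so C = R + 5.9·(cos 187°, sin 187°) = (-31.9, -6.62). A1 meets CK tangentially, so RC is at right angles to CK, so CK runs along (−sin 187°, cos 187°); with |CK| = 36.2, K = (-27.4, -42.5). Then |FK| = |K − F| = 42.6.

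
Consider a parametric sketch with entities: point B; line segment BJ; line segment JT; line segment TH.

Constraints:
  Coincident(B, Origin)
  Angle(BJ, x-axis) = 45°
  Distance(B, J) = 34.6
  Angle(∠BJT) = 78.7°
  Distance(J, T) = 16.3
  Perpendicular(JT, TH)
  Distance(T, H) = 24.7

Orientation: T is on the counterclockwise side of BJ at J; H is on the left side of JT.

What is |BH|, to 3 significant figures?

13.3

∠BJT = 78.7°, so JT runs at 45.0° + (180° − 78.7°) = 146° from the x-axis; with |JT| = 16.3, T = J + 16.3·(cos 146°, sin 146°) = (10.9, 33.5). The perpendicularity gives TH at right angles to JT; with |TH| = 24.7 on the left of JT, H = T + 24.7·(-0.555, -0.832) = (-2.80, 13.0). Then |BH| = |H − B| = 13.3.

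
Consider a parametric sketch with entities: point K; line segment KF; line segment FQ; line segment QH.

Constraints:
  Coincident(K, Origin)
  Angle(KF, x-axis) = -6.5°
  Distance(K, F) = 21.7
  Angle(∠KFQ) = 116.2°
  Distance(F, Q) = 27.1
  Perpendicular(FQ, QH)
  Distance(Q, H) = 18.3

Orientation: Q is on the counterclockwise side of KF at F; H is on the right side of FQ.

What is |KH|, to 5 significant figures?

52.651

∠KFQ = 116.2°, so FQ runs at -6.5° + (180° − 116.2°) = 57.300° from the x-axis; with |FQ| = 27.1, Q = F + 27.1·(cos 57.300°, sin 57.300°) = (36.201, 20.348). FQ is perpendicular to QH; with |QH| = 18.3 on the right of FQ, H = Q + 18.3·(0.84151, -0.54024) = (51.601, 10.462). Then |KH| = |H − K| = 52.651.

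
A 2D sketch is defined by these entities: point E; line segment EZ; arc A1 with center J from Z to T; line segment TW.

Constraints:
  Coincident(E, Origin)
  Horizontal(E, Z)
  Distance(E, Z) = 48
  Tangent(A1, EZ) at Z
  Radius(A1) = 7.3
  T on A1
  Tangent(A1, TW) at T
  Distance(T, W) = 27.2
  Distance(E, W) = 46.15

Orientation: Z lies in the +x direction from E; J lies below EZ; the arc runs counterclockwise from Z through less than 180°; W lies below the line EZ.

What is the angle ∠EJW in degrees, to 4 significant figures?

68.09°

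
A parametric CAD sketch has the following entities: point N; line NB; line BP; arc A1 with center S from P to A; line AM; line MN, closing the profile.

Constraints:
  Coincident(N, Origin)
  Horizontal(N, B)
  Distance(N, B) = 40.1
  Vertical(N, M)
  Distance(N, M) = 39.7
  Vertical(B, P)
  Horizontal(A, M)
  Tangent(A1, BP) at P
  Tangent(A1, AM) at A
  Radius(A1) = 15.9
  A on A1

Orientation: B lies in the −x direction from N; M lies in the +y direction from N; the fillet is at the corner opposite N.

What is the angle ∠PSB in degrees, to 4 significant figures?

56.25°

N is at the origin; NB is horizontal with |NB| = 40.1 and B on the −x side, so B = (-40.10, 0.000). N and M share the same x with |NM| = 39.7 and M on the +y side, so M = (0.000, 39.70). The virtual corner opposite N is at (-40.10, 39.70). The tangent condition forces SP to be normal to BP and A1 meets AM tangentially, so SA is at right angles to AM, with radius 15.9, so the center S sits 15.9 in from both sides at S = (-24.20, 23.80). That places the tangent points at P = (-40.10, 23.80) on BP and A = (-24.20, 39.70) on AM. Then cos ∠PSB = SP·SB / (|SP||SB|), giving 56.25°.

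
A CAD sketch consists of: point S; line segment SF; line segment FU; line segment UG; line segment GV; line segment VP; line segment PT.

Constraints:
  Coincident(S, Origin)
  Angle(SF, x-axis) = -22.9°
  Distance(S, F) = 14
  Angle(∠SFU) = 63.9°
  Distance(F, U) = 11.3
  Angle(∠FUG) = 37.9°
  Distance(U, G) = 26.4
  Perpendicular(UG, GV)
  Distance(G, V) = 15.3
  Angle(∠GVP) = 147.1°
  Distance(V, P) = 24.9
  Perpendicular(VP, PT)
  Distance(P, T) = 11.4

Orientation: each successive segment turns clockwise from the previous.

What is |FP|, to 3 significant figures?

29.5

S is at the origin; SF runs at -22.9° with length 14.0, so F = (12.9, -5.45). ∠SFU = 63.9° gives FU at -139° from the x-axis; with |FU| = 11.3, U = (4.37, -12.9). ∠FUG = 37.9° gives UG at 78.9° from the x-axis; with |UG| = 26.4, G = (9.45, 13.0). UG ⟂ GV, so GV runs at -11.1°; with |GV| = 15.3, V = (24.5, 10.1). ∠GVP = 147.1° gives VP at -44.0° from the x-axis; with |VP| = 24.9, P = (42.4, -7.20). Then |FP| = |P − F| = 29.5.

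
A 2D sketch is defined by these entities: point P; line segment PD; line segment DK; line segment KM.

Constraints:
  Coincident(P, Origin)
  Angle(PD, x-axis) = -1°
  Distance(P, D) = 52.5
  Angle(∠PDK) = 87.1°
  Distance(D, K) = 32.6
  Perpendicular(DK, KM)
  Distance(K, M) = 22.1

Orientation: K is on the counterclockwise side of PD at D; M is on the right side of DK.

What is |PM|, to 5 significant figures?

80.323

P is at the origin; PD runs at -1.0° with length 52.5, so D = 52.5·(cos -1.0°, sin -1.0°) = (52.492, -0.91625). ∠PDK = 87.1°, so DK runs at -1.0° + (180° − 87.1°) = 91.900° from the x-axis; with |DK| = 32.6, K = D + 32.6·(cos 91.900°, sin 91.900°) = (51.411, 31.666). The perpendicularity gives KM at right angles to DK; with |KM| = 22.1 on the right of DK, M = K + 22.1·(0.99945, 0.033155) = (73.499, 32.399). Then |PM| = |M − P| = 80.323.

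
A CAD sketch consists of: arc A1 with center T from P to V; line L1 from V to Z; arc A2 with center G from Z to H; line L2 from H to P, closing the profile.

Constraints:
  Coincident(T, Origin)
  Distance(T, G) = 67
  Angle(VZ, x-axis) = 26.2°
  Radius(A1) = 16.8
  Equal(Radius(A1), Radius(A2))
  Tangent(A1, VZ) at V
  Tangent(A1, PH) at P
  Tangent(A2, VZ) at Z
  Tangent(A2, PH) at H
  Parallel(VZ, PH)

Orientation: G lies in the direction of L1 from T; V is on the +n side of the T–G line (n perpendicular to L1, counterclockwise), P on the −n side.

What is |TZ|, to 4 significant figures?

69.07

The slot axis is L1's direction at 26.2°, so u = (cos 26.2°, sin 26.2°) = (0.8973, 0.4415) and n = (−sin 26.2°, cos 26.2°) = (-0.4415, 0.8973). T is at the origin and G lies 67.0 along u from T, so G = 67.0·u = (60.12, 29.58). Tangency of A1 to both parallel lines with radius 16.8 puts V and P at T ± 16.8·n: V = (-7.417, 15.07), P = (7.417, -15.07). Equal radii place Z and H the same way about G: Z = G + 16.8·n = (52.70, 44.65), H = G − 16.8·n = (67.53, 14.51). Then |TZ| = |Z − T| = 69.07.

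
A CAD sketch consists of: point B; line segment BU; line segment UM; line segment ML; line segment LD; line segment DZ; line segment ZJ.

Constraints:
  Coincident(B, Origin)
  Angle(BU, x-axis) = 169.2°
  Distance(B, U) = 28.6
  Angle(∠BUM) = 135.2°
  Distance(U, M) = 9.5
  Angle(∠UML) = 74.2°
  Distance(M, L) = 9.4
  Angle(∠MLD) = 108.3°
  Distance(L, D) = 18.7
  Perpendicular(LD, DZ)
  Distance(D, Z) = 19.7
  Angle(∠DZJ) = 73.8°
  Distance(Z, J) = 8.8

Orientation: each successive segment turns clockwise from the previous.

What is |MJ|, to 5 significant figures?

15.604

B is at the origin; BU runs at 169.2° with length 28.6, so U = (-28.093, 5.3591). ∠BUM = 135.2° gives UM at 124.40° from the x-axis; with |UM| = 9.5, M = (-33.461, 13.198). ∠UML = 74.2° gives ML at 18.600° from the x-axis; with |ML| = 9.4, L = (-24.552, 16.196). ∠MLD = 108.3° gives LD at -53.100° from the x-axis; with |LD| = 18.7, D = (-13.324, 1.2418). LD is perpendicular to DZ, so DZ runs at -143.10°; with |DZ| = 19.7, Z = (-29.078, -10.586). ∠DZJ = 73.8° gives ZJ at 110.70° from the x-axis; with |ZJ| = 8.8, J = (-32.188, -2.3546). Then |MJ| = |J − M| = 15.604.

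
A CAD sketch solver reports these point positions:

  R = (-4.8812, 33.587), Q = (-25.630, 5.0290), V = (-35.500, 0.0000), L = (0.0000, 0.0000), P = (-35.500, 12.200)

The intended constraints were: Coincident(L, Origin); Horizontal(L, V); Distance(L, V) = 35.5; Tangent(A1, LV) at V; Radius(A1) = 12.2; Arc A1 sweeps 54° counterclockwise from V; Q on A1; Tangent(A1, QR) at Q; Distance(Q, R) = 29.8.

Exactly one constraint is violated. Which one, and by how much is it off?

Distance(Q, R) = 29.8 — off by 5.50.

L = (0.00, 0.00) ✓; L.y = 0.00, V.y = 0.00 ✓; |LV| = 35.50 ✓; ∠(PV, VL) = 90.00° ✓; |PV| = 12.20 ✓; bearing(P→Q) − bearing(P→V) = 54.00° ✓; |PQ| = 12.20 ✓; ∠(PQ, QR) = 90.00° ✓; |QR| = 35.30 ✗.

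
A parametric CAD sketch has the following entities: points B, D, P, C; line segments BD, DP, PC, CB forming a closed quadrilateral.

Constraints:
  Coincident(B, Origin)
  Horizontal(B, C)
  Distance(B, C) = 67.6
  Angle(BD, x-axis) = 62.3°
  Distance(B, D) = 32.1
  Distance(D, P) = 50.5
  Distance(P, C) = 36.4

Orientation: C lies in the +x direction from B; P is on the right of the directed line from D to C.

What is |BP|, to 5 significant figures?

39.828

B is at the origin; BC is horizontal with |BC| = 67.6 and C in +x, so C = (67.6, 0). BD runs at 62.3° with |BD| = 32.1, so D = (14.921, 28.421). P is determined by |DP| = 50.5 and |PC| = 36.4 together: it lies at the intersection of circle(D, 50.5) and circle(C, 36.4). With |DC| = 59.856, the foot of the radical line on DC is 40.163 from D and the perpendicular offset is √(50.5² − 40.163²) = 30.613. Taking the right-of-DC solution: P = (35.733, -17.591).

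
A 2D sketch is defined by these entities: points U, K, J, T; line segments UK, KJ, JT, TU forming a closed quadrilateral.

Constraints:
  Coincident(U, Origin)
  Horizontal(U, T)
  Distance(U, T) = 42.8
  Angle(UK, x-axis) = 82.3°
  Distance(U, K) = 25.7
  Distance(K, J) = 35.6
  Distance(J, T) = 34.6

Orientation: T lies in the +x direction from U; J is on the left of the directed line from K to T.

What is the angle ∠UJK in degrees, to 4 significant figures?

27.79°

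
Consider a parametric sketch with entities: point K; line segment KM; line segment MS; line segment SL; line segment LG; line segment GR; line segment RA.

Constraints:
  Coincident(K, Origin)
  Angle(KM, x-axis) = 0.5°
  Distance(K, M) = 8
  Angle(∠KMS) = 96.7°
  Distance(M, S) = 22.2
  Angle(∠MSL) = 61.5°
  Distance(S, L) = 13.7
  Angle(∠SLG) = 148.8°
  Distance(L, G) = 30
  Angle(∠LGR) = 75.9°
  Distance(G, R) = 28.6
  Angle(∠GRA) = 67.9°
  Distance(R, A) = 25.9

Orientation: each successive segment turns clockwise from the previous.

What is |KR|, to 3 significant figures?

19.1

K is at the origin; KM runs at 0.5° with length 8.0, so M = (8.00, 0.0698). ∠KMS = 96.7° gives MS at -82.8° from the x-axis; with |MS| = 22.2, S = (10.8, -22.0). ∠MSL = 61.5° gives SL at 159° from the x-axis; with |SL| = 13.7, L = (-1.98, -17.0). ∠SLG = 148.8° gives LG at 128° from the x-axis; with |LG| = 30.0, G = (-20.2, 6.82). ∠LGR = 75.9° gives GR at 23.4° from the x-axis; with |GR| = 28.6, R = (6.00, 18.2). Then |KR| = |R − K| = 19.1.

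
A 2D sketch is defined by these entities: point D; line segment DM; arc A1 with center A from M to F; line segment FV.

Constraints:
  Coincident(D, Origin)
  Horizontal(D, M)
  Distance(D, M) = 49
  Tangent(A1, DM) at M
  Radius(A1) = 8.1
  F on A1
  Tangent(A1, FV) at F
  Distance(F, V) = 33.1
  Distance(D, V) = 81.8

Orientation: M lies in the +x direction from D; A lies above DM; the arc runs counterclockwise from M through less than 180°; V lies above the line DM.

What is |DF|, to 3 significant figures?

55.1

Checks: |AF| = 8.100 ✓; ∠(AF, FV) = 90.00° ✓; |FV| = 33.10 ✓; |DV| = 81.80 ✓.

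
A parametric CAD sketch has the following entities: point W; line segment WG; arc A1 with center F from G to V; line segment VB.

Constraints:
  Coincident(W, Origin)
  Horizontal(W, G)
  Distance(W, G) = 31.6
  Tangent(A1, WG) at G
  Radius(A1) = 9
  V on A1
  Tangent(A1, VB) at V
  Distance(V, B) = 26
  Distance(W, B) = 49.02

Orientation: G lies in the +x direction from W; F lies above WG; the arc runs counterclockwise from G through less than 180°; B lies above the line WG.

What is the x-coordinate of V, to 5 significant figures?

40.219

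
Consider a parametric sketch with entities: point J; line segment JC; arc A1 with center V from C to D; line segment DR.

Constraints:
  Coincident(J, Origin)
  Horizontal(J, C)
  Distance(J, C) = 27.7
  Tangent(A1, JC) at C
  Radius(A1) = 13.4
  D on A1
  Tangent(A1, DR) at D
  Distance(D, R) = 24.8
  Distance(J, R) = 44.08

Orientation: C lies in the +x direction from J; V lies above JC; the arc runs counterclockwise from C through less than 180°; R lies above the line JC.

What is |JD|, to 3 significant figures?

43.5

Checks: |JC| = 27.70 ✓; |VC| = 13.40 ✓; |VD| = 13.40 ✓; ∠(VD, DR) = 90.00° ✓; |DR| = 24.80 ✓; |JR| = 44.08 ✓.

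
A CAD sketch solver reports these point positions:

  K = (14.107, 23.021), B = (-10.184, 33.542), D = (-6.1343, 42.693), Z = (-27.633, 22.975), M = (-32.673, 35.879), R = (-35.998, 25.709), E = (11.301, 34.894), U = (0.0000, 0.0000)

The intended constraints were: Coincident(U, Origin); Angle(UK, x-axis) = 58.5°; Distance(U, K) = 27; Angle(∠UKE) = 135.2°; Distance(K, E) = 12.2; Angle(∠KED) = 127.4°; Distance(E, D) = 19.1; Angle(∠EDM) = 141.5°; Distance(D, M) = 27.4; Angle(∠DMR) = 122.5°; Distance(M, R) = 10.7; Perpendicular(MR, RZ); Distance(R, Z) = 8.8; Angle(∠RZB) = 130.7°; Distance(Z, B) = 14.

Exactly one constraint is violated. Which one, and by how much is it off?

Distance(Z, B) = 14 — off by 6.40.

U = (0.00, 0.00) ✓; UK at 58.50° ✓; |UK| = 27.00 ✓; ∠UKE = 135.2° ✓; |KE| = 12.20 ✓; ∠KED = 127.4° ✓; |ED| = 19.10 ✓; ∠EDM = 141.5° ✓; |DM| = 27.40 ✓; ∠DMR = 122.5° ✓; |MR| = 10.70 ✓; ∠(MR, RZ) = 90.01° ✓; |RZ| = 8.800 ✓; ∠RZB = 130.7° ✓; |ZB| = 20.40 ✗.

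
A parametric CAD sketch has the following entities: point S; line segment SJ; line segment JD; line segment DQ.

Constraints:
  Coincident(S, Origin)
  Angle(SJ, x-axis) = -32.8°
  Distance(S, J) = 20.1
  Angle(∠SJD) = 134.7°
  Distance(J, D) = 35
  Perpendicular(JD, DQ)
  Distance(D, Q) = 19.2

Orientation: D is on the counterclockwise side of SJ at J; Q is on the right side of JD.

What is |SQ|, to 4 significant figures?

59.46

S is at the origin; SJ runs at -32.8° with length 20.1, so J = 20.1·(cos -32.8°, sin -32.8°) = (16.90, -10.89). ∠SJD = 134.7°, so JD runs at -32.8° + (180° − 134.7°) = 12.50° from the x-axis; with |JD| = 35.0, D = J + 35.0·(cos 12.50°, sin 12.50°) = (51.07, -3.313). JD is perpendicular to DQ; with |DQ| = 19.2 on the right of JD, Q = D + 19.2·(0.2164, -0.9763) = (55.22, -22.06). Then |SQ| = |Q − S| = 59.46.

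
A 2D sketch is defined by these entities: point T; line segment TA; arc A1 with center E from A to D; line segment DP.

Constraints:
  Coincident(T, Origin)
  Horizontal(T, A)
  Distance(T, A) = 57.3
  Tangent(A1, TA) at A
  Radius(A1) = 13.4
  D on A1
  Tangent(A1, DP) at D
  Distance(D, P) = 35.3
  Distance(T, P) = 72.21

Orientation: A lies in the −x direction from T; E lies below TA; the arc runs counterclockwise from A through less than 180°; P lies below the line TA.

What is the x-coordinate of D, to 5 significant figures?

-68.934

Checks: |TA| = 57.30 ✓; |ED| = 13.40 ✓; ∠(ED, DP) = 90.00° ✓; |DP| = 35.30 ✓; |TP| = 72.21 ✓.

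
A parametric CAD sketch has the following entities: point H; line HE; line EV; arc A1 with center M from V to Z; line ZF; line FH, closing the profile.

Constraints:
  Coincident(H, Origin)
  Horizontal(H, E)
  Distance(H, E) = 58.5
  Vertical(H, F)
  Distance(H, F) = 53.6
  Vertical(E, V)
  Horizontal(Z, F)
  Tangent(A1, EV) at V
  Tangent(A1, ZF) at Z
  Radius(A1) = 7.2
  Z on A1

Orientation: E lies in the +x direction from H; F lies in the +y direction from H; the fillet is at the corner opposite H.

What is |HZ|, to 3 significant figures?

74.2

H is at the origin; HE is horizontal with |HE| = 58.5 and E on the +x side, so E = (58.5, 0.00). H and F share the same x with |HF| = 53.6 and F on the +y side, so F = (0.00, 53.6). The virtual corner opposite H is at (58.5, 53.6). The tangent condition forces MV to be normal to EV and the tangent condition forces MZ to be normal to ZF, with radius 7.2, so the center M sits 7.2 in from both sides at M = (51.3, 46.4). That places the tangent points at V = (58.5, 46.4) on EV and Z = (51.3, 53.6) on ZF. Then |HZ| = |Z − H| = 74.2.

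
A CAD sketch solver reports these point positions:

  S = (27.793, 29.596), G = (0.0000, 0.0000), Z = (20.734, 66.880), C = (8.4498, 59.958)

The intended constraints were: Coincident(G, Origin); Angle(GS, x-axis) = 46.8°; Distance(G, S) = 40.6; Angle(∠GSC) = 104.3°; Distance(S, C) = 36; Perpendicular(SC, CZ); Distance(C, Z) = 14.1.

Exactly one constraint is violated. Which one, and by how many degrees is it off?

Perpendicular(SC, CZ) — off by 3.10°.

G = (0.00, 0.00) ✓; GS at 46.80° ✓; |GS| = 40.60 ✓; ∠GSC = 104.3° ✓; |SC| = 36.00 ✓; ∠(SC, CZ) = 93.10° ✗; |CZ| = 14.10 ✓.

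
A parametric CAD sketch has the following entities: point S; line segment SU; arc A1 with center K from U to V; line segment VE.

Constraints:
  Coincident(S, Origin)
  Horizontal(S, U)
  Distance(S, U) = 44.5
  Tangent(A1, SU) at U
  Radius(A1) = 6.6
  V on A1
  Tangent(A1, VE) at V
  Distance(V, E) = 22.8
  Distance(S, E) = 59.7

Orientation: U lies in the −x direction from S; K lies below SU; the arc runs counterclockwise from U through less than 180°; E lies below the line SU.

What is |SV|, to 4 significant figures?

51.48

Checks: |KV| = 6.600 ✓; ∠(KV, VE) = 90.00° ✓; |VE| = 22.80 ✓; |SE| = 59.70 ✓.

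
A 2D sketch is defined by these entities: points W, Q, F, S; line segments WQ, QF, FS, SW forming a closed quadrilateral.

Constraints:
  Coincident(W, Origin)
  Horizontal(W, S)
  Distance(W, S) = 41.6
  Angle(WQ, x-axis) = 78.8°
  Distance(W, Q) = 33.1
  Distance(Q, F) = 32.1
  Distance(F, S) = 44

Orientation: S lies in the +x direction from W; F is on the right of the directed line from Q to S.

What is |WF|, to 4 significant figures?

2.860

W is at the origin; W and S share the same y with |WS| = 41.6 and S in +x, so S = (41.6, 0). WQ runs at 78.8° with |WQ| = 33.1, so Q = (6.429, 32.47). F is determined by |QF| = 32.1 and |FS| = 44.0 together: it lies at the intersection of circle(Q, 32.1) and circle(S, 44.0). With |QS| = 47.87, the foot of the radical line on QS is 14.47 from Q and the perpendicular offset is √(32.1² − 14.47²) = 28.65. Taking the right-of-QS solution: F = (-2.371, 1.599).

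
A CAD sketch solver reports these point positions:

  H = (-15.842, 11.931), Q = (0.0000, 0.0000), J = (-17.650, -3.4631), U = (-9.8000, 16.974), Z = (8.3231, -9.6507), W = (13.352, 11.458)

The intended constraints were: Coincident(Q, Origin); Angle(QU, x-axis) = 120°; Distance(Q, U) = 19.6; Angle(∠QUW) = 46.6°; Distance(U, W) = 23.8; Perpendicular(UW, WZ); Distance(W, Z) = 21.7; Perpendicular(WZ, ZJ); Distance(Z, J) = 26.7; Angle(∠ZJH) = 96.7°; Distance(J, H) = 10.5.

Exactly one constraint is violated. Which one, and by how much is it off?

Distance(J, H) = 10.5 — off by 5.00.

Q = (0.00, 0.00) ✓; QU at 120.0° ✓; |QU| = 19.60 ✓; ∠QUW = 46.60° ✓; |UW| = 23.80 ✓; ∠(UW, WZ) = 90.00° ✓; |WZ| = 21.70 ✓; ∠(WZ, ZJ) = 90.00° ✓; |ZJ| = 26.70 ✓; ∠ZJH = 96.70° ✓; |JH| = 15.50 ✗.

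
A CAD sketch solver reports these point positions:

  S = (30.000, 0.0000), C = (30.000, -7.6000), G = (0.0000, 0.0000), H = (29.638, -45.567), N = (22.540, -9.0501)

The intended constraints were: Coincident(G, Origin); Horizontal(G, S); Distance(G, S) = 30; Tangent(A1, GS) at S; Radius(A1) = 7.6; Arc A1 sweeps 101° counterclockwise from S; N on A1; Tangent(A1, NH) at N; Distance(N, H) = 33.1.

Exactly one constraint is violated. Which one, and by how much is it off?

Distance(N, H) = 33.1 — off by 4.10.

G = (0.00, 0.00) ✓; G.y = 0.00, S.y = 0.00 ✓; |GS| = 30.00 ✓; ∠(CS, SG) = 90.00° ✓; |CS| = 7.600 ✓; bearing(C→N) − bearing(C→S) = 101.0° ✓; |CN| = 7.600 ✓; ∠(CN, NH) = 90.00° ✓; |NH| = 37.20 ✗.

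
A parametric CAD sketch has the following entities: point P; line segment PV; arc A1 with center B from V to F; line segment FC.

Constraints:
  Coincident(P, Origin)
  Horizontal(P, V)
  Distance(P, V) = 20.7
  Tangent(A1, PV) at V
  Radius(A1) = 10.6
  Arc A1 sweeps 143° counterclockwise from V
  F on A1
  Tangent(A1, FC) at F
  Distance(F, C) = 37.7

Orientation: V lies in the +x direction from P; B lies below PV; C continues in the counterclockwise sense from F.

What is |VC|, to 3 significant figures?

48.0

On A1, V sits at bearing 90° from B; a 143° counterclockwise sweep puts F at bearing 233°, so F = B + 10.6·(cos 233°, sin 233°) = (14.3, -19.1). Since A1 is tangent to FC there, BF ⟂ FC, so FC runs along (−sin 233°, cos 233°); with |FC| = 37.7, C = (44.4, -41.8). Then |VC| = |C − V| = 48.0.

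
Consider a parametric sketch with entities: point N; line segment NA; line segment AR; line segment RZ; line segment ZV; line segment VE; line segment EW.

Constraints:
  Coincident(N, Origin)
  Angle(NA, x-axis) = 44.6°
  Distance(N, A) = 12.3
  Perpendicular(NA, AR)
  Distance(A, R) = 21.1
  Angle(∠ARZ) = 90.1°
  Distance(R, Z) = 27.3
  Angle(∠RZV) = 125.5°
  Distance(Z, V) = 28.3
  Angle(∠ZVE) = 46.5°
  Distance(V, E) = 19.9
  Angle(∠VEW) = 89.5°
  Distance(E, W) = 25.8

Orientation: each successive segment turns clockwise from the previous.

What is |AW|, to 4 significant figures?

38.36

N is at the origin; NA runs at 44.6° with length 12.3, so A = (8.758, 8.636). NA ⟂ AR, so AR runs at -45.40°; with |AR| = 21.1, R = (23.57, -6.387). ∠ARZ = 90.1° gives RZ at -135.3° from the x-axis; with |RZ| = 27.3, Z = (4.169, -25.59). ∠RZV = 125.5° gives ZV at 170.2° from the x-axis; with |ZV| = 28.3, V = (-23.72, -20.77). ∠ZVE = 46.5° gives VE at 36.70° from the x-axis; with |VE| = 19.9, E = (-7.763, -8.880). ∠VEW = 89.5° gives EW at -53.80° from the x-axis; with |EW| = 25.8, W = (7.474, -29.70). Then |AW| = |W − A| = 38.36.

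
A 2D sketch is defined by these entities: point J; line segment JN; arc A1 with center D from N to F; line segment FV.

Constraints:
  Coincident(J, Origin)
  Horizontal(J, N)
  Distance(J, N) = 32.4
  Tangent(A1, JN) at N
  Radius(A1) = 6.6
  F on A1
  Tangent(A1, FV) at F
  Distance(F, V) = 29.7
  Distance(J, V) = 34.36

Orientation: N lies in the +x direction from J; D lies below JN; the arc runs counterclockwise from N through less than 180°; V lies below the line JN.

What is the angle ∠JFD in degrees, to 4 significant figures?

164.9°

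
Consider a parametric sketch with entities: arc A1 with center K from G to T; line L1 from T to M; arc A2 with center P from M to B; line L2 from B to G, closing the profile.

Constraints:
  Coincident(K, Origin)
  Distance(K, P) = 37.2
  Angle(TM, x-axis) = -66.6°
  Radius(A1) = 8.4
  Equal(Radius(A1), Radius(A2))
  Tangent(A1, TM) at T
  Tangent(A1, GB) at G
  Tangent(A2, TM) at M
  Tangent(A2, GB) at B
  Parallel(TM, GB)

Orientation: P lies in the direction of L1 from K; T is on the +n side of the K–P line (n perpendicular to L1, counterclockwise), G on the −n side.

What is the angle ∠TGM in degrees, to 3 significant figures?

65.7°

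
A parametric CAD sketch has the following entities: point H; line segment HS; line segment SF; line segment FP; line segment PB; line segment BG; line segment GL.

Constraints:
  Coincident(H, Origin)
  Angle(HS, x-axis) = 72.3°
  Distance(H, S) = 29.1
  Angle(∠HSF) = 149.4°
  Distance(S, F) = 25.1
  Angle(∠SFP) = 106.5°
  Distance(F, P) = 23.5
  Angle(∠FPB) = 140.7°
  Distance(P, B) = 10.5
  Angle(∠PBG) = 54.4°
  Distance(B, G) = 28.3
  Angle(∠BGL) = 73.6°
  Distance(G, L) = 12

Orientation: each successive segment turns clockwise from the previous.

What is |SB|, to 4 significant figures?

42.49

H is at the origin; HS runs at 72.3° with length 29.1, so S = (8.847, 27.72). ∠HSF = 149.4° gives SF at 41.70° from the x-axis; with |SF| = 25.1, F = (27.59, 44.42). ∠SFP = 106.5° gives FP at -31.80° from the x-axis; with |FP| = 23.5, P = (47.56, 32.04). ∠FPB = 140.7° gives PB at -71.10° from the x-axis; with |PB| = 10.5, B = (50.96, 22.10). Then |SB| = |B − S| = 42.49.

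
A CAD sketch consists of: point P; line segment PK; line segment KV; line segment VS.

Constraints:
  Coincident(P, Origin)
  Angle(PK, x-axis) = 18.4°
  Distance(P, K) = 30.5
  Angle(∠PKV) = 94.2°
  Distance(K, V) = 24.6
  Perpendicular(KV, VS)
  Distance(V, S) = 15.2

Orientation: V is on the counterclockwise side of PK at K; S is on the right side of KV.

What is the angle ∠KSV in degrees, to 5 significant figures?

58.289°

∠PKV = 94.2°, so KV runs at 18.4° + (180° − 94.2°) = 104.20° from the x-axis; with |KV| = 24.6, V = K + 24.6·(cos 104.20°, sin 104.20°) = (22.906, 33.476). KV ⟂ VS; with |VS| = 15.2 on the right of KV, S = V + 15.2·(0.96945, 0.24531) = (37.642, 37.204). Then cos ∠KSV = SK·SV / (|SK||SV|), giving 58.289°.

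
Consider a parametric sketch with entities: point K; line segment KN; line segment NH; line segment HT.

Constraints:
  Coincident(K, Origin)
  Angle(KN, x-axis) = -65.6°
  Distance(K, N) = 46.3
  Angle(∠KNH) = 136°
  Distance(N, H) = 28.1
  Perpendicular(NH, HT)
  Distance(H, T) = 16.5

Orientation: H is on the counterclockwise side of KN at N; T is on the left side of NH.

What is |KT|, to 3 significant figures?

63.4

K is at the origin; KN runs at -65.6° with length 46.3, so N = 46.3·(cos -65.6°, sin -65.6°) = (19.1, -42.2). ∠KNH = 136.0°, so NH runs at -65.6° + (180° − 136.0°) = -21.6° from the x-axis; with |NH| = 28.1, H = N + 28.1·(cos -21.6°, sin -21.6°) = (45.3, -52.5). NH is perpendicular to HT; with |HT| = 16.5 on the left of NH, T = H + 16.5·(0.368, 0.930) = (51.3, -37.2). Then |KT| = |T − K| = 63.4.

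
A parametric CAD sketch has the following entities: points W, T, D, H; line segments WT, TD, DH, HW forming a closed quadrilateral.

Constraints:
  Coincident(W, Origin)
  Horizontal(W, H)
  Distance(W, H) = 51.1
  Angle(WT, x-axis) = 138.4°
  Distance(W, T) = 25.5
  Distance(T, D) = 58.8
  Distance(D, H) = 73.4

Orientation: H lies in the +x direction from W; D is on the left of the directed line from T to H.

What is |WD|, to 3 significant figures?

66.2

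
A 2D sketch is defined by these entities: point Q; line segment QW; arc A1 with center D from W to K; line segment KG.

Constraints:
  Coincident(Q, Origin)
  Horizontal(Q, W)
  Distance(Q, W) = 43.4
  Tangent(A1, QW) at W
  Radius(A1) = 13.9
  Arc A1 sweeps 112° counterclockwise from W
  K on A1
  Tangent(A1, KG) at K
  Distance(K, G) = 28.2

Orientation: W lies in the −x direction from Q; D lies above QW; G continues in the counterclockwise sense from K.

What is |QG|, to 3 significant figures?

61.1

On A1, W sits at bearing -90° from D; a 112° counterclockwise sweep puts K at bearing 22°, so K = D + 13.9·(cos 22°, sin 22°) = (-30.5, 19.1). A1 meets KG tangentially, so DK is at right angles to KG, so KG runs along (−sin 22°, cos 22°); with |KG| = 28.2, G = (-41.1, 45.3). Then |QG| = |G − Q| = 61.1.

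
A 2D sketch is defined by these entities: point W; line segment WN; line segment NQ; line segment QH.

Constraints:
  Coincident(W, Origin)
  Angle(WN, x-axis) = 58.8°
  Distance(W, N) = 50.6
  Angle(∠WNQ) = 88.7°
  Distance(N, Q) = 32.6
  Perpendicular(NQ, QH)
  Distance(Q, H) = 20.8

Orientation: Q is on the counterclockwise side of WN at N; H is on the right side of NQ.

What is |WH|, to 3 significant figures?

78.0

W is at the origin; WN runs at 58.8° with length 50.6, so N = 50.6·(cos 58.8°, sin 58.8°) = (26.2, 43.3). ∠WNQ = 88.7°, so NQ runs at 58.8° + (180° − 88.7°) = 150° from the x-axis; with |NQ| = 32.6, Q = N + 32.6·(cos 150°, sin 150°) = (-2.05, 59.5). The perpendicularity gives QH at right angles to NQ; with |QH| = 20.8 on the right of NQ, H = Q + 20.8·(0.498, 0.867) = (8.32, 77.6). Then |WH| = |H − W| = 78.0.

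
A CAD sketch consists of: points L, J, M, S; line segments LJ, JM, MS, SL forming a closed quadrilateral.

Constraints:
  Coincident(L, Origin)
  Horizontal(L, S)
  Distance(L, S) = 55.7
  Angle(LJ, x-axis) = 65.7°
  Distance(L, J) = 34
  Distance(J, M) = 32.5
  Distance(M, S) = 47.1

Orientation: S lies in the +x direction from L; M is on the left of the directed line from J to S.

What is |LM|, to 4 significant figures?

62.61

Checks: |JM| = 32.50 ✓; |MS| = 47.10 ✓.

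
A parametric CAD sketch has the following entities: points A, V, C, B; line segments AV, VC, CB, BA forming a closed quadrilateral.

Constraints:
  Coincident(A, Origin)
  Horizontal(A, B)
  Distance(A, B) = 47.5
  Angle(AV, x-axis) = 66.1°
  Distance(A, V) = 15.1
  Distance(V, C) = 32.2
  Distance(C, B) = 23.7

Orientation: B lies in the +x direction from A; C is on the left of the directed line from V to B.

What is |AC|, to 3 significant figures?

43.1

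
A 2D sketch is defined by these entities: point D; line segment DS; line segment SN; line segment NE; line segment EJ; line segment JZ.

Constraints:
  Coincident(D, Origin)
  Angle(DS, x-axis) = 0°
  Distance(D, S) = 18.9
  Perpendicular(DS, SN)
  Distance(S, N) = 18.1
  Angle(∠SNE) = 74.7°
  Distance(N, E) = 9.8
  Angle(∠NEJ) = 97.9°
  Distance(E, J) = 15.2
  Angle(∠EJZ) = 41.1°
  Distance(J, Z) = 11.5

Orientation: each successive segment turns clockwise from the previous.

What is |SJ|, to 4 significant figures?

7.508

∠SNE = 74.7° gives NE at 164.7° from the x-axis; with |NE| = 9.8, E = (9.447, -15.51). ∠NEJ = 97.9° gives EJ at 82.60° from the x-axis; with |EJ| = 15.2, J = (11.41, -0.4406). Then |SJ| = |J − S| = 7.508.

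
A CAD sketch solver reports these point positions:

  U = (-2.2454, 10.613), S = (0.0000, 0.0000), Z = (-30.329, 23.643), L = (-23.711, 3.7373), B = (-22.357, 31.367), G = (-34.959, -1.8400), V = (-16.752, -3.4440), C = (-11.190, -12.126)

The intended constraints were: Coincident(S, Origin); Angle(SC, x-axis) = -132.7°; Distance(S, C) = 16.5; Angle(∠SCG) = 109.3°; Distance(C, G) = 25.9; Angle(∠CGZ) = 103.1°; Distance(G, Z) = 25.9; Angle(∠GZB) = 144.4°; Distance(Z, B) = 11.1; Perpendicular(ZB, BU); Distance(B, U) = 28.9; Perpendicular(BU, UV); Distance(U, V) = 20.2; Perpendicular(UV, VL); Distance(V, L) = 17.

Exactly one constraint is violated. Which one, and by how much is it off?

Distance(V, L) = 17 — off by 7.00.

S = (0.00, 0.00) ✓; SC at -132.7° ✓; |SC| = 16.50 ✓; ∠SCG = 109.3° ✓; |CG| = 25.90 ✓; ∠CGZ = 103.1° ✓; |GZ| = 25.90 ✓; ∠GZB = 144.4° ✓; |ZB| = 11.10 ✓; ∠(ZB, BU) = 90.00° ✓; |BU| = 28.90 ✓; ∠(BU, UV) = 90.00° ✓; |UV| = 20.20 ✓; ∠(UV, VL) = 90.00° ✓; |VL| = 10.00 ✗.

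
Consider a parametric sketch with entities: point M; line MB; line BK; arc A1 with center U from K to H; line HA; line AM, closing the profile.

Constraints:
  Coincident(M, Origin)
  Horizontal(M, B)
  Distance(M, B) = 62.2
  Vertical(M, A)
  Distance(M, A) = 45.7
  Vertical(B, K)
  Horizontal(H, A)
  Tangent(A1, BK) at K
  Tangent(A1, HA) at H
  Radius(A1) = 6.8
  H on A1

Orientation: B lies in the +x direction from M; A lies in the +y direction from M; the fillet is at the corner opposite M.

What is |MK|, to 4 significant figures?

73.36

M is at the origin; M and B share the same y with |MB| = 62.2 and B on the +x side, so B = (62.20, 0.000). M and A share the same x with |MA| = 45.7 and A on the +y side, so A = (0.000, 45.70). The virtual corner opposite M is at (62.20, 45.70). A1 meets BK tangentially, so UK is at right angles to BK and the tangent condition forces UH to be normal to HA, with radius 6.8, so the center U sits 6.8 in from both sides at U = (55.40, 38.90). That places the tangent points at K = (62.20, 38.90) on BK and H = (55.40, 45.70) on HA. Then |MK| = |K − M| = 73.36.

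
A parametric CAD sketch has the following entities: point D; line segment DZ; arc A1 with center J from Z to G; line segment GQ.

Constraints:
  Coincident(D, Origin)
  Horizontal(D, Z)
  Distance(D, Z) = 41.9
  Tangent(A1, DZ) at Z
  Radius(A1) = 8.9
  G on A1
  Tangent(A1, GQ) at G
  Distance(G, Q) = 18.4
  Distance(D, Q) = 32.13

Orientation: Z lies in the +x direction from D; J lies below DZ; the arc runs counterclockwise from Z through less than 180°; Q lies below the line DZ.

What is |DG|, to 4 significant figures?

34.50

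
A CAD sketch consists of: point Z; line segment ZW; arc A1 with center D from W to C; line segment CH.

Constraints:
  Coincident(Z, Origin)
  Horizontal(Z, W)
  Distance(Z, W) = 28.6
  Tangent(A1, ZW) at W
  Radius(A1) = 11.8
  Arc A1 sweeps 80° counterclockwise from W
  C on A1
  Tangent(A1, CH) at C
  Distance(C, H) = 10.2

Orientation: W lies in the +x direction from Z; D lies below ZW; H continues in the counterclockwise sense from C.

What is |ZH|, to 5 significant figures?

24.963

On A1, W sits at bearing 90° from D; an 80° counterclockwise sweep puts C at bearing 170°, so C = D + 11.8·(cos 170°, sin 170°) = (16.979, -9.7510). Since A1 is tangent to CH there, DC ⟂ CH, so CH runs along (−sin 170°, cos 170°); with |CH| = 10.2, H = (15.208, -19.796). Then |ZH| = |H − Z| = 24.963.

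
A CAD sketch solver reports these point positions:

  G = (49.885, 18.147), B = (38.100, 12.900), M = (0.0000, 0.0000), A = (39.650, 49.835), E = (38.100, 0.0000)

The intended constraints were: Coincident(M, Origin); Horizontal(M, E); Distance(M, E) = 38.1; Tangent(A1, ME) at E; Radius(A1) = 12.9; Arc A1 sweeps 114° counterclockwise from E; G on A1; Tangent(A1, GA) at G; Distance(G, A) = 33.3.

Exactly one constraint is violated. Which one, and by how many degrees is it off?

Tangent(A1, GA) at G — off by 6.10°.

M = (0.00, 0.00) ✓; M.y = 0.00, E.y = 0.00 ✓; |ME| = 38.10 ✓; ∠(BE, EM) = 90.00° ✓; |BE| = 12.90 ✓; bearing(B→G) − bearing(B→E) = 114.0° ✓; |BG| = 12.90 ✓; ∠(BG, GA) = 96.10° ✗; |GA| = 33.30 ✓.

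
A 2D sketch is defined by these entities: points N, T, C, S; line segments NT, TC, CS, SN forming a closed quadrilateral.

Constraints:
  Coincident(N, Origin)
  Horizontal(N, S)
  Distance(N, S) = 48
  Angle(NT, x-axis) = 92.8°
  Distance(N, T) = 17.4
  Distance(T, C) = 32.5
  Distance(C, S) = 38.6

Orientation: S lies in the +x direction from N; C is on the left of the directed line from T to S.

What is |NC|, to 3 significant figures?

43.0

N is at the origin; NS is horizontal with |NS| = 48.0 and S in +x, so S = (48.0, 0). NT runs at 92.8° with |NT| = 17.4, so T = (-0.850, 17.4). C is determined by |TC| = 32.5 and |CS| = 38.6 together: it lies at the intersection of circle(T, 32.5) and circle(S, 38.6). With |TS| = 51.8, the foot of the radical line on TS is 21.7 from T and the perpendicular offset is √(32.5² − 21.7²) = 24.2. Taking the left-of-TS solution: C = (27.7, 32.9).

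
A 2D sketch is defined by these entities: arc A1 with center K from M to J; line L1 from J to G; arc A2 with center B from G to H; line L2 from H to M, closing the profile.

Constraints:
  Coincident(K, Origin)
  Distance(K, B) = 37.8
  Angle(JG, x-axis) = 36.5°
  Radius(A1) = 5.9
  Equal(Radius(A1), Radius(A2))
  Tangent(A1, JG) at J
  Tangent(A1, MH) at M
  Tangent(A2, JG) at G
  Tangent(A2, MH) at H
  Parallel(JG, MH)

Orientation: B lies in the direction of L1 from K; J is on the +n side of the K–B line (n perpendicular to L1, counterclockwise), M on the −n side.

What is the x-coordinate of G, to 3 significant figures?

26.9

Tangency of A1 to both parallel lines with radius 5.9 puts J and M at K ± 5.9·n: J = (-3.51, 4.74), M = (3.51, -4.74). Equal radii place G and H the same way about B: G = B + 5.9·n = (26.9, 27.2), H = B − 5.9·n = (33.9, 17.7). So G.x = 26.9.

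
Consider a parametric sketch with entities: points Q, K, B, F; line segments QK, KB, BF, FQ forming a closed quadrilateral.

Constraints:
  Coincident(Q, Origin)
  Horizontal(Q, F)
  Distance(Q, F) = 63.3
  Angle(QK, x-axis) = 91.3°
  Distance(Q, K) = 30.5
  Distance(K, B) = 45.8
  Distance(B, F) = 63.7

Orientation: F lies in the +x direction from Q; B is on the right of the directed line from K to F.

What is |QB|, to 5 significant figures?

15.327

Checks: |KB| = 45.80 ✓; |BF| = 63.70 ✓.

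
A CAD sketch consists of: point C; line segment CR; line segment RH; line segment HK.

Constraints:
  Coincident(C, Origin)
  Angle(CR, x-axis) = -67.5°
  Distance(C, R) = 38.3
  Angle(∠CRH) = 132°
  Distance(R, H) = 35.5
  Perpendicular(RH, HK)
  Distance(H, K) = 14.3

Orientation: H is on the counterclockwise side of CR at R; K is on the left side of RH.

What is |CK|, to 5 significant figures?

62.747

C is at the origin; CR runs at -67.5° with length 38.3, so R = 38.3·(cos -67.5°, sin -67.5°) = (14.657, -35.385). ∠CRH = 132.0°, so RH runs at -67.5° + (180° − 132.0°) = -19.500° from the x-axis; with |RH| = 35.5, H = R + 35.5·(cos -19.500°, sin -19.500°) = (48.121, -47.235). RH ⟂ HK; with |HK| = 14.3 on the left of RH, K = H + 14.3·(0.33381, 0.94264) = (52.894, -33.755). Then |CK| = |K − C| = 62.747.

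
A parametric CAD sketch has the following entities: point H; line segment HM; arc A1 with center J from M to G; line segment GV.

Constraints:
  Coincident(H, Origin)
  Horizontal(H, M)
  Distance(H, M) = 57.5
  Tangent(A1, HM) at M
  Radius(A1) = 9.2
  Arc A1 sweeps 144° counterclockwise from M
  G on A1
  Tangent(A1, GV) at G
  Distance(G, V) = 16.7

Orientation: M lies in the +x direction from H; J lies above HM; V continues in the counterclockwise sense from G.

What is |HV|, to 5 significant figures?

56.037

On A1, M sits at bearing -90° from J; a 144° counterclockwise sweep puts G at bearing 54°, so G = J + 9.2·(cos 54°, sin 54°) = (62.908, 16.643). A1 meets GV tangentially, so JG is at right angles to GV, so GV runs along (−sin 54°, cos 54°); with |GV| = 16.7, V = (49.397, 26.459). Then |HV| = |V − H| = 56.037.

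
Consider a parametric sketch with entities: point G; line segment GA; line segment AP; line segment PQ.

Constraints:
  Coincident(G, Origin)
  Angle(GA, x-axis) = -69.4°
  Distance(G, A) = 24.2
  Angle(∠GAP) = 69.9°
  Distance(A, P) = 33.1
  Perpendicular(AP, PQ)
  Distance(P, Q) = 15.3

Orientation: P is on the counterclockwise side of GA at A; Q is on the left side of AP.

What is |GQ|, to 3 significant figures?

25.9

G is at the origin; GA runs at -69.4° with length 24.2, so A = 24.2·(cos -69.4°, sin -69.4°) = (8.51, -22.7). ∠GAP = 69.9°, so AP runs at -69.4° + (180° − 69.9°) = 40.7° from the x-axis; with |AP| = 33.1, P = A + 33.1·(cos 40.7°, sin 40.7°) = (33.6, -1.07). The perpendicularity gives PQ at right angles to AP; with |PQ| = 15.3 on the left of AP, Q = P + 15.3·(-0.652, 0.758) = (23.6, 10.5). Then |GQ| = |Q − G| = 25.9.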